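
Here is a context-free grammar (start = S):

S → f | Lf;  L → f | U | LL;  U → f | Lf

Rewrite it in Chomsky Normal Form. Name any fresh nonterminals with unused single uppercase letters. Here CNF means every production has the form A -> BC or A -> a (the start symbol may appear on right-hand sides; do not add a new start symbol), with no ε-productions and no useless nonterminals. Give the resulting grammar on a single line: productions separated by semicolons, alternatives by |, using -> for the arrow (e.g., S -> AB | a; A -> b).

S -> f | LA; A -> f; L -> f | LA | LL

No ε-productions.
After unit-elimination: S -> f | Lf; L -> f | LL | Lf; U -> f | Lf.
TERM: introduce A -> f and substitute in every rule of length ≥2.
Drop unreachable/unproductive: U.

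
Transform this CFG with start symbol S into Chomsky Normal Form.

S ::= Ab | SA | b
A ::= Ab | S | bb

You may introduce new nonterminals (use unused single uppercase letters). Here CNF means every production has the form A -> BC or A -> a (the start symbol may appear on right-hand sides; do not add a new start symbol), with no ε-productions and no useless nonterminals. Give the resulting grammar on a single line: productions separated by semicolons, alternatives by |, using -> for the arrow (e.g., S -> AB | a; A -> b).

S -> b | AB | SA; A -> b | AB | BB | SA; B -> b

No ε-productions.
After unit-elimination: S -> b | Ab | SA; A -> b | Ab | SA | bb.
TERM: introduce B -> b and substitute in every rule of length ≥2.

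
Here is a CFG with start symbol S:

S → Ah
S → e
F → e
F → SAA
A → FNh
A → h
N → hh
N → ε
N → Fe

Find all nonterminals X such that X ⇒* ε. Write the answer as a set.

{N}

Directly nullable (have an ε-rule): {N}.
Not nullable: A, F, S — each has a terminal in every rule's right-hand side or depends on a non-nullable symbol.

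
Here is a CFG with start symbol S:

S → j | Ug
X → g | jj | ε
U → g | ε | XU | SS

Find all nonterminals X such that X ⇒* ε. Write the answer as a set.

{U, X}

Directly nullable (have an ε-rule): {U, X}.
Not nullable: S — each has a terminal in every rule's right-hand side or depends on a non-nullable symbol.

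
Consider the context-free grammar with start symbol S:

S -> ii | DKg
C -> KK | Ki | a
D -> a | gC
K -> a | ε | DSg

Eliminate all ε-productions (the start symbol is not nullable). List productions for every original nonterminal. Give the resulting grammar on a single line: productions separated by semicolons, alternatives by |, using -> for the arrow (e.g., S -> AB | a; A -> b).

S -> Dg | ii | DKg; C -> K | a | i | KK | Ki; D -> a | g | gC; K -> a | DSg

Nullable set: {C, K}.
S -> DKg: K nullable, giving DKg | Dg.
C -> KK: K, K nullable, giving K | KK.
C -> Ki: K nullable, giving Ki | i.
D -> gC: C nullable, giving g | gC.
Drop K -> ε.
Unchanged (no nullable symbols): S -> ii; C -> a; D -> a; K -> DSg; K -> a.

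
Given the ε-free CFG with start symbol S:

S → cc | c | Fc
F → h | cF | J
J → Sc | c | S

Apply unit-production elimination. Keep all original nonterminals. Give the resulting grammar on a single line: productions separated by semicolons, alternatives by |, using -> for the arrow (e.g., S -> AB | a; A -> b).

Unit productions: F->J, J->S.
Unit pairs (A ⇒* B via units): (F,J), (F,S), (J,S).
S: inherits non-unit rules of {S} → Fc | c | cc.
F: inherits non-unit rules of {F, J, S} → Fc | Sc | c | cF | cc | h.
J: inherits non-unit rules of {J, S} → Fc | Sc | c | cc.

S -> c | Fc | cc; F -> c | h | Fc | Sc | cF | cc; J -> c | Fc | Sc | cc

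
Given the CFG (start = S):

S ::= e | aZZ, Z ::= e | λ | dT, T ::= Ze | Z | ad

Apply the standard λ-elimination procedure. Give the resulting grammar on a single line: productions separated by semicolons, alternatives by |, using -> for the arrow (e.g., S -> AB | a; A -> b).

Nullable set: {T, Z}.
S -> aZZ: Z, Z nullable, giving a | aZ | aZZ.
T -> Z: Z nullable, giving Z.
T -> Ze: Z nullable, giving Ze | e.
Drop Z -> λ.
Z -> dT: T nullable, giving d | dT.
Unchanged (no nullable symbols): S -> e; T -> ad; Z -> e.

S -> a | e | aZ | aZZ; T -> Z | e | Ze | ad; Z -> d | e | dT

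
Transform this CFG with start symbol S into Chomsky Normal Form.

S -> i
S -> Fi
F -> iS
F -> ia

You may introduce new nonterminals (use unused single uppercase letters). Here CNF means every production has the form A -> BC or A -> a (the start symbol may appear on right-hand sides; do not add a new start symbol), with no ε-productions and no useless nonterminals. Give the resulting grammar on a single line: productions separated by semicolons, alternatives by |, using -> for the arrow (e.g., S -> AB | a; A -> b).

S -> i | FA; A -> i; B -> a; F -> AB | AS

No ε-productions.
No unit productions to eliminate.
TERM: introduce B -> a, A -> i and substitute in every rule of length ≥2.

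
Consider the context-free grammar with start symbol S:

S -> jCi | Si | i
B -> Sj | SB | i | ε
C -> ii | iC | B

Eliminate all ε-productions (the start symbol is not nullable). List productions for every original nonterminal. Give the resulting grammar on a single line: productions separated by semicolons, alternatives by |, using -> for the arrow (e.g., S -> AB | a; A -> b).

Nullable set: {B, C}.
S -> jCi: C nullable, giving jCi | ji.
Drop B -> ε.
B -> SB: B nullable, giving S | SB.
C -> B: B nullable, giving B.
C -> iC: C nullable, giving i | iC.
Unchanged (no nullable symbols): S -> Si; S -> i; B -> Sj; B -> i; C -> ii.

S -> i | Si | ji | jCi; B -> S | i | SB | Sj; C -> B | i | iC | ii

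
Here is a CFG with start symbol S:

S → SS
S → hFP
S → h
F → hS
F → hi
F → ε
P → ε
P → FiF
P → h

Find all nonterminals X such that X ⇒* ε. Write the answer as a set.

{F, P}

Directly nullable (have an ε-rule): {F, P}.
Not nullable: S — each has a terminal in every rule's right-hand side or depends on a non-nullable symbol.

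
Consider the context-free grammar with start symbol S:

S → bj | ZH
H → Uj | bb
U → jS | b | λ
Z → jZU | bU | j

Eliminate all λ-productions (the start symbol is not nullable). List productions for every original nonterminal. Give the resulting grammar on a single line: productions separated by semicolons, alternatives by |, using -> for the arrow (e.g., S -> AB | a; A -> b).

S -> ZH | bj; H -> j | Uj | bb; U -> b | jS; Z -> b | j | bU | jZ | jZU

Nullable set: {U}.
H -> Uj: U nullable, giving Uj | j.
Drop U -> λ.
Z -> bU: U nullable, giving b | bU.
Z -> jZU: U nullable, giving jZ | jZU.
Unchanged (no nullable symbols): S -> ZH; S -> bj; H -> bb; U -> b; U -> jS; Z -> j.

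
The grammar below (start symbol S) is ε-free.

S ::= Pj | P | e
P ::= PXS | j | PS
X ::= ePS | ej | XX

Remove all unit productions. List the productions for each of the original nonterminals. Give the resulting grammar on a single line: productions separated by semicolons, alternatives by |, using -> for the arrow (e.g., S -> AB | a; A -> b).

Unit productions: S->P.
Unit pairs (A ⇒* B via units): (S,P).
S: inherits non-unit rules of {P, S} → PS | PXS | Pj | e | j.
P: inherits non-unit rules of {P} → PS | PXS | j.
X: inherits non-unit rules of {X} → XX | ePS | ej.

S -> e | j | PS | Pj | PXS; P -> j | PS | PXS; X -> XX | ej | ePS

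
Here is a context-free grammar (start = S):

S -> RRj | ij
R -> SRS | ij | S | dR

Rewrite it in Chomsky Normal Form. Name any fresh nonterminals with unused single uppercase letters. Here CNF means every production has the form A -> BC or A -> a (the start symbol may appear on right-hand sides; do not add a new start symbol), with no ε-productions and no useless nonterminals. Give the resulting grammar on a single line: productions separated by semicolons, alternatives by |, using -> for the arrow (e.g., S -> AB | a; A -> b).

S -> CA | RF; A -> j; B -> d; C -> i; D -> RA; E -> RS; F -> RA; R -> BR | CA | RD | SE

No ε-productions.
After unit-elimination: S -> ij | RRj; R -> dR | ij | RRj | SRS.
TERM: introduce B -> d, C -> i, A -> j and substitute in every rule of length ≥2.
BIN: R -> RRA becomes R -> RD, D -> RA; R -> SRS becomes R -> SE, E -> RS; S -> RRA becomes S -> RF, F -> RA.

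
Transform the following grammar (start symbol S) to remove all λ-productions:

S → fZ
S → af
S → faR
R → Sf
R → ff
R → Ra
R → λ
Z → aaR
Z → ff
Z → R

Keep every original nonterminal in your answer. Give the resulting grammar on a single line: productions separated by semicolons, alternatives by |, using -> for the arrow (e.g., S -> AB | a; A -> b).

S -> f | af | fZ | fa | faR; R -> a | Ra | Sf | ff; Z -> R | aa | ff | aaR

Nullable set: {R, Z}.
S -> fZ: Z nullable, giving f | fZ.
S -> faR: R nullable, giving fa | faR.
Drop R -> λ.
R -> Ra: R nullable, giving Ra | a.
Z -> R: R nullable, giving R.
Z -> aaR: R nullable, giving aa | aaR.
Unchanged (no nullable symbols): S -> af; R -> Sf; R -> ff; Z -> ff.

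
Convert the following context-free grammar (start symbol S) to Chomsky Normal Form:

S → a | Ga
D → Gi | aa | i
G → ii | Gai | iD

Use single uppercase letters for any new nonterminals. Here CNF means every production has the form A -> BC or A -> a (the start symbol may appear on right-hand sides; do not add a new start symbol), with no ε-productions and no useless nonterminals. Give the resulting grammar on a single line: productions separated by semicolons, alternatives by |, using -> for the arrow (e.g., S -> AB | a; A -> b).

No ε-productions.
No unit productions to eliminate.
TERM: introduce B -> a, A -> i and substitute in every rule of length ≥2.
BIN: G -> GBA becomes G -> GC, C -> BA.

S -> a | GB; A -> i; B -> a; C -> BA; D -> i | BB | GA; G -> AA | AD | GC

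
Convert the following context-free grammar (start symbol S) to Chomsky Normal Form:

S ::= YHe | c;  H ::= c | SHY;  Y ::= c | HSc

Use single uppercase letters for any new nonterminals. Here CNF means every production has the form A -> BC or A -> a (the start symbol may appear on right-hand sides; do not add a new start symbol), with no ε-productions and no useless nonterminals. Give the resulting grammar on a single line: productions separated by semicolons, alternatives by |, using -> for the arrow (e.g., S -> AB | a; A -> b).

No ε-productions.
No unit productions to eliminate.
TERM: introduce B -> c, A -> e and substitute in every rule of length ≥2.
BIN: H -> SHY becomes H -> SC, C -> HY; S -> YHA becomes S -> YD, D -> HA; Y -> HSB becomes Y -> HE, E -> SB.

S -> c | YD; A -> e; B -> c; C -> HY; D -> HA; E -> SB; H -> c | SC; Y -> c | HE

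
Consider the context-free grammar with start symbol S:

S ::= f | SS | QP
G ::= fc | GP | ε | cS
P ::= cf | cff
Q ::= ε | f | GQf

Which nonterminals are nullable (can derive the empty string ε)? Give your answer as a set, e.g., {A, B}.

Directly nullable (have an ε-rule): {G, Q}.
Not nullable: P, S — each has a terminal in every rule's right-hand side or depends on a non-nullable symbol.

{G, Q}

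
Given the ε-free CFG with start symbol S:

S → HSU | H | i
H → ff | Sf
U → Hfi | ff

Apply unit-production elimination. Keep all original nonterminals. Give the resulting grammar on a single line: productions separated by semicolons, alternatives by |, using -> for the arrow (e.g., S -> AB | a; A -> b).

S -> i | Sf | ff | HSU; H -> Sf | ff; U -> ff | Hfi

Unit productions: S->H.
Unit pairs (A ⇒* B via units): (S,H).
S: inherits non-unit rules of {H, S} → HSU | Sf | ff | i.
H: inherits non-unit rules of {H} → Sf | ff.
U: inherits non-unit rules of {U} → Hfi | ff.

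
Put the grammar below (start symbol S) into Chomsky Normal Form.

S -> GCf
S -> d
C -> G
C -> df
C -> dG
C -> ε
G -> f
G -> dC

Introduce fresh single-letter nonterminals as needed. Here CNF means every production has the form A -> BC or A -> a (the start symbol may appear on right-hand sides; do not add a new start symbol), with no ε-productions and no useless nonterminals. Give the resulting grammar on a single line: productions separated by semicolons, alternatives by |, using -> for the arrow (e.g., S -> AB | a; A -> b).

Nullable: {C}; after ε-elimination: S -> d | Gf | GCf; C -> G | dG | df; G -> d | f | dC.
After unit-elimination: S -> d | Gf | GCf; C -> d | f | dC | dG | df; G -> d | f | dC.
TERM: introduce A -> d, B -> f and substitute in every rule of length ≥2.
BIN: S -> GCB becomes S -> GD, D -> CB.

S -> d | GB | GD; A -> d; B -> f; C -> d | f | AB | AC | AG; D -> CB; G -> d | f | AC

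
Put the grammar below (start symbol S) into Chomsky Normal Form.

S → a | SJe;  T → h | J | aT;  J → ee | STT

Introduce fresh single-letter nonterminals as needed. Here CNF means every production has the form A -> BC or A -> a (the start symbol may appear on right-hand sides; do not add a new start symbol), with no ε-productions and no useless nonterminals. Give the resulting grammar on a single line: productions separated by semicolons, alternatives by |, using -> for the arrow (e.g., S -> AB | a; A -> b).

S -> a | SD; A -> e; B -> a; C -> TT; D -> JA; E -> TT; J -> AA | SC; T -> h | AA | BT | SE

No ε-productions.
After unit-elimination: S -> a | SJe; J -> ee | STT; T -> h | aT | ee | STT.
TERM: introduce B -> a, A -> e and substitute in every rule of length ≥2.
BIN: J -> STT becomes J -> SC, C -> TT; S -> SJA becomes S -> SD, D -> JA; T -> STT becomes T -> SE, E -> TT.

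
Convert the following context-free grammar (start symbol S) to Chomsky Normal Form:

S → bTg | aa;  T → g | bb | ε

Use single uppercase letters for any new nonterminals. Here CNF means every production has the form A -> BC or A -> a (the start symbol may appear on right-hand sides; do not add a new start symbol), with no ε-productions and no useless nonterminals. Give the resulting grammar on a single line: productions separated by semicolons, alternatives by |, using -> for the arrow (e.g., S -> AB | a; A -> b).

Nullable: {T}; after ε-elimination: S -> aa | bg | bTg; T -> g | bb.
No unit productions to eliminate.
TERM: introduce A -> a, B -> b, C -> g and substitute in every rule of length ≥2.
BIN: S -> BTC becomes S -> BD, D -> TC.

S -> AA | BC | BD; A -> a; B -> b; C -> g; D -> TC; T -> g | BB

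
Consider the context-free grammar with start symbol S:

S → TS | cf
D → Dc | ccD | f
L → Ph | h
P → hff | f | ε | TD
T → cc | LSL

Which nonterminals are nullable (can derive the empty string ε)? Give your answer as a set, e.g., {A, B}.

Directly nullable (have an ε-rule): {P}.
Not nullable: D, L, S, T — each has a terminal in every rule's right-hand side or depends on a non-nullable symbol.

{P}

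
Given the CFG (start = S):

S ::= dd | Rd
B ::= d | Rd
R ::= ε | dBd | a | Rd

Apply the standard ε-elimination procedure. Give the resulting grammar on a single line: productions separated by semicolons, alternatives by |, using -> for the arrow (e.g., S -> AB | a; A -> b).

Nullable set: {R}.
S -> Rd: R nullable, giving Rd | d.
B -> Rd: R nullable, giving Rd | d.
Drop R -> ε.
R -> Rd: R nullable, giving Rd | d.
Unchanged (no nullable symbols): S -> dd; B -> d; R -> a; R -> dBd.

S -> d | Rd | dd; B -> d | Rd; R -> a | d | Rd | dBd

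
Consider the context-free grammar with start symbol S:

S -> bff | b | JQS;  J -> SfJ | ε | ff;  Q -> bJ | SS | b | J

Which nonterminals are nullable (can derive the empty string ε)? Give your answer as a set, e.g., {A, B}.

Directly nullable (have an ε-rule): {J}.
Q is nullable via Q -> J (every symbol on the right is already known nullable).
Not nullable: S — each has a terminal in every rule's right-hand side or depends on a non-nullable symbol.

{J, Q}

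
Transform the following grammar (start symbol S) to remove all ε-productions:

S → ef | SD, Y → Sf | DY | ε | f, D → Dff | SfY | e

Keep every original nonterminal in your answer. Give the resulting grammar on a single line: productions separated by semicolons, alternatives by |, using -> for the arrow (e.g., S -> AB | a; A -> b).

Nullable set: {Y}.
D -> SfY: Y nullable, giving Sf | SfY.
Drop Y -> ε.
Y -> DY: Y nullable, giving D | DY.
Unchanged (no nullable symbols): S -> SD; S -> ef; D -> Dff; D -> e; Y -> Sf; Y -> f.

S -> SD | ef; D -> e | Sf | Dff | SfY; Y -> D | f | DY | Sf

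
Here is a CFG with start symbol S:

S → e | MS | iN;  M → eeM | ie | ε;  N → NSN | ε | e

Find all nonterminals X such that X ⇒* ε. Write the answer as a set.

{M, N}

Directly nullable (have an ε-rule): {M, N}.
Not nullable: S — each has a terminal in every rule's right-hand side or depends on a non-nullable symbol.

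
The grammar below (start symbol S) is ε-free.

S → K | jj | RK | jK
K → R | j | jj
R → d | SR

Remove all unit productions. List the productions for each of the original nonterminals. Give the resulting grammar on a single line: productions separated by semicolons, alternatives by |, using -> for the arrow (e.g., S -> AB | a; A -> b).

S -> d | j | RK | SR | jK | jj; K -> d | j | SR | jj; R -> d | SR

Unit productions: K->R, S->K.
Unit pairs (A ⇒* B via units): (K,R), (S,K), (S,R).
S: inherits non-unit rules of {K, R, S} → RK | SR | d | j | jK | jj.
K: inherits non-unit rules of {K, R} → SR | d | j | jj.
R: inherits non-unit rules of {R} → SR | d.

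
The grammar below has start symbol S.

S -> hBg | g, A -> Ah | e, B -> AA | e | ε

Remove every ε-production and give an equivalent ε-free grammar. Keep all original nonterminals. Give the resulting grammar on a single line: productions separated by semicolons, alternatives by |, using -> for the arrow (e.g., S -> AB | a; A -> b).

Nullable set: {B}.
S -> hBg: B nullable, giving hBg | hg.
Drop B -> ε.
Unchanged (no nullable symbols): S -> g; A -> Ah; A -> e; B -> AA; B -> e.

S -> g | hg | hBg; A -> e | Ah; B -> e | AA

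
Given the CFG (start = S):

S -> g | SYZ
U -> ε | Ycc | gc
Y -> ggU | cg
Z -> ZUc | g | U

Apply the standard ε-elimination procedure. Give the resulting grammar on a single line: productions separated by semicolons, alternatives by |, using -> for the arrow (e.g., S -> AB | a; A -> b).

S -> g | SY | SYZ; U -> gc | Ycc; Y -> cg | gg | ggU; Z -> U | c | g | Uc | Zc | ZUc

Nullable set: {U, Z}.
S -> SYZ: Z nullable, giving SY | SYZ.
Drop U -> ε.
Y -> ggU: U nullable, giving gg | ggU.
Z -> U: U nullable, giving U.
Z -> ZUc: Z, U nullable, giving Uc | ZUc | Zc | c.
Unchanged (no nullable symbols): S -> g; U -> Ycc; U -> gc; Y -> cg; Z -> g.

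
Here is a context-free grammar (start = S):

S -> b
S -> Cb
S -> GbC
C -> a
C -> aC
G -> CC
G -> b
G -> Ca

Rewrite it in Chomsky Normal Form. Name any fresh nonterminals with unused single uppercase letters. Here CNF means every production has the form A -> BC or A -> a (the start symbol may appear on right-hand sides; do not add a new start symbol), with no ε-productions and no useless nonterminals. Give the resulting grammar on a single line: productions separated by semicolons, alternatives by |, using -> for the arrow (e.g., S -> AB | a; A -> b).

No ε-productions.
No unit productions to eliminate.
TERM: introduce A -> a, B -> b and substitute in every rule of length ≥2.
BIN: S -> GBC becomes S -> GD, D -> BC.

S -> b | CB | GD; A -> a; B -> b; C -> a | AC; D -> BC; G -> b | CA | CC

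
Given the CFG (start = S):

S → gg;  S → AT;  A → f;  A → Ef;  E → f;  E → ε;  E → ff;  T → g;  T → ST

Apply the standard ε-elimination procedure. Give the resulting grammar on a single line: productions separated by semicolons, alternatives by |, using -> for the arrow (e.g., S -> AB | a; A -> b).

S -> AT | gg; A -> f | Ef; E -> f | ff; T -> g | ST

Nullable set: {E}.
A -> Ef: E nullable, giving Ef | f.
Drop E -> ε.
Unchanged (no nullable symbols): S -> AT; S -> gg; A -> f; E -> f; E -> ff; T -> ST; T -> g.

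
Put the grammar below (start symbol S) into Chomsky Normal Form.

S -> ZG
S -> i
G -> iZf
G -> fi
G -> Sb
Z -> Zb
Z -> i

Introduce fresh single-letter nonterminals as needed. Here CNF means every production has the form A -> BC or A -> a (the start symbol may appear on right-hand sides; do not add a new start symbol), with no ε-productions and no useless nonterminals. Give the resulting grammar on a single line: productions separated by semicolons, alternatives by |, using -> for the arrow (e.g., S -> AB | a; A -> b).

No ε-productions.
No unit productions to eliminate.
TERM: introduce A -> b, B -> f, C -> i and substitute in every rule of length ≥2.
BIN: G -> CZB becomes G -> CD, D -> ZB.

S -> i | ZG; A -> b; B -> f; C -> i; D -> ZB; G -> BC | CD | SA; Z -> i | ZA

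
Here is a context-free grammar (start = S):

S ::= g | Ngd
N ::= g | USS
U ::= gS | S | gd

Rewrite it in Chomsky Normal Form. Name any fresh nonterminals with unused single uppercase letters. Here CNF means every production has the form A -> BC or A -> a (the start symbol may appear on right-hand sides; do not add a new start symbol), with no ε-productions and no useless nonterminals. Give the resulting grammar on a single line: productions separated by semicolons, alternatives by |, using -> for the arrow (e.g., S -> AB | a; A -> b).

S -> g | ND; A -> g; B -> d; C -> SS; D -> AB; E -> AB; N -> g | UC; U -> g | AB | AS | NE

No ε-productions.
After unit-elimination: S -> g | Ngd; N -> g | USS; U -> g | gS | gd | Ngd.
TERM: introduce B -> d, A -> g and substitute in every rule of length ≥2.
BIN: N -> USS becomes N -> UC, C -> SS; S -> NAB becomes S -> ND, D -> AB; U -> NAB becomes U -> NE, E -> AB.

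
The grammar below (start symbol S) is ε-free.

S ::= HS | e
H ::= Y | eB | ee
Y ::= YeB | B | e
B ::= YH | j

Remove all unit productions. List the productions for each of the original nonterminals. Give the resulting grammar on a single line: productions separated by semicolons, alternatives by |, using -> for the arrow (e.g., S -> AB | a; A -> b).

S -> e | HS; B -> j | YH; H -> e | j | YH | eB | ee | YeB; Y -> e | j | YH | YeB

Unit productions: H->Y, Y->B.
Unit pairs (A ⇒* B via units): (H,B), (H,Y), (Y,B).
S: inherits non-unit rules of {S} → HS | e.
B: inherits non-unit rules of {B} → YH | j.
H: inherits non-unit rules of {B, H, Y} → YH | YeB | e | eB | ee | j.
Y: inherits non-unit rules of {B, Y} → YH | YeB | e | j.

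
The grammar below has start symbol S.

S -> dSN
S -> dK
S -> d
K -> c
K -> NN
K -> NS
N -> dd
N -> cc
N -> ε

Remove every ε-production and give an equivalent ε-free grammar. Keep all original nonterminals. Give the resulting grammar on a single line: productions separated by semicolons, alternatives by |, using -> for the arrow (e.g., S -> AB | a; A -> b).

Nullable set: {K, N}.
S -> dK: K nullable, giving d | dK.
S -> dSN: N nullable, giving dS | dSN.
K -> NN: N, N nullable, giving N | NN.
K -> NS: N nullable, giving NS | S.
Drop N -> ε.
Unchanged (no nullable symbols): S -> d; K -> c; N -> cc; N -> dd.

S -> d | dK | dS | dSN; K -> N | S | c | NN | NS; N -> cc | dd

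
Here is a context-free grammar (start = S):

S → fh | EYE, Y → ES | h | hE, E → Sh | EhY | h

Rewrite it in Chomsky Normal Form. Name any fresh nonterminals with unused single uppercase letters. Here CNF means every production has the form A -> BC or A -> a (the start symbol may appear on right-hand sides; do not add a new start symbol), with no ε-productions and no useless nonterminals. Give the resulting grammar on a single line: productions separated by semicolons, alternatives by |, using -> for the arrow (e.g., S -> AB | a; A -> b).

No ε-productions.
No unit productions to eliminate.
TERM: introduce B -> f, A -> h and substitute in every rule of length ≥2.
BIN: E -> EAY becomes E -> EC, C -> AY; S -> EYE becomes S -> ED, D -> YE.

S -> BA | ED; A -> h; B -> f; C -> AY; D -> YE; E -> h | EC | SA; Y -> h | AE | ES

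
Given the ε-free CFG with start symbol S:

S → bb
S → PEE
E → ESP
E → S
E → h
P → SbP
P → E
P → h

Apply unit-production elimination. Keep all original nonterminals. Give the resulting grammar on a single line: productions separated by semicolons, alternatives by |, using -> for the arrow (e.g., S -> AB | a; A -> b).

Unit productions: E->S, P->E.
Unit pairs (A ⇒* B via units): (E,S), (P,E), (P,S).
S: inherits non-unit rules of {S} → PEE | bb.
E: inherits non-unit rules of {E, S} → ESP | PEE | bb | h.
P: inherits non-unit rules of {E, P, S} → ESP | PEE | SbP | bb | h.

S -> bb | PEE; E -> h | bb | ESP | PEE; P -> h | bb | ESP | PEE | SbP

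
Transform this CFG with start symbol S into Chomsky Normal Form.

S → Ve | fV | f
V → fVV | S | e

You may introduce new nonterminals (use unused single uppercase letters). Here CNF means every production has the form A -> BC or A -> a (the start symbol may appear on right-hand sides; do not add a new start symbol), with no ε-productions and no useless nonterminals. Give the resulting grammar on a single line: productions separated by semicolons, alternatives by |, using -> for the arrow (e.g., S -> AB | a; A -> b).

No ε-productions.
After unit-elimination: S -> f | Ve | fV; V -> e | f | Ve | fV | fVV.
TERM: introduce A -> e, B -> f and substitute in every rule of length ≥2.
BIN: V -> BVV becomes V -> BC, C -> VV.

S -> f | BV | VA; A -> e; B -> f; C -> VV; V -> e | f | BC | BV | VA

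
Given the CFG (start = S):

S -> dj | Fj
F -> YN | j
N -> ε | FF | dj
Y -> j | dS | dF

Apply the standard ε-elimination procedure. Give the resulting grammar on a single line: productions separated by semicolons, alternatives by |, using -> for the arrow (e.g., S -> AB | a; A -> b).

S -> Fj | dj; F -> Y | j | YN; N -> FF | dj; Y -> j | dF | dS

Nullable set: {N}.
F -> YN: N nullable, giving Y | YN.
Drop N -> ε.
Unchanged (no nullable symbols): S -> Fj; S -> dj; F -> j; N -> FF; N -> dj; Y -> dF; Y -> dS; Y -> j.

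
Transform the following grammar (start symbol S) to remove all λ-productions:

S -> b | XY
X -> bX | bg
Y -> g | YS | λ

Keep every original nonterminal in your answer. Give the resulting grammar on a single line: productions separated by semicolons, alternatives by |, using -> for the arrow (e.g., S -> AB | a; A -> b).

S -> X | b | XY; X -> bX | bg; Y -> S | g | YS

Nullable set: {Y}.
S -> XY: Y nullable, giving X | XY.
Drop Y -> λ.
Y -> YS: Y nullable, giving S | YS.
Unchanged (no nullable symbols): S -> b; X -> bX; X -> bg; Y -> g.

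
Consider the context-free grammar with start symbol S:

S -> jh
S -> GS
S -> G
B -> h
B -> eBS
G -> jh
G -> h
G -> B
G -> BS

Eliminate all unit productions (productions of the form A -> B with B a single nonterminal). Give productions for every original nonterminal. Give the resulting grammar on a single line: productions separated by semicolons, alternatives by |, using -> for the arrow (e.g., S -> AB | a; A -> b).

S -> h | BS | GS | jh | eBS; B -> h | eBS; G -> h | BS | jh | eBS

Unit productions: G->B, S->G.
Unit pairs (A ⇒* B via units): (G,B), (S,B), (S,G).
S: inherits non-unit rules of {B, G, S} → BS | GS | eBS | h | jh.
B: inherits non-unit rules of {B} → eBS | h.
G: inherits non-unit rules of {B, G} → BS | eBS | h | jh.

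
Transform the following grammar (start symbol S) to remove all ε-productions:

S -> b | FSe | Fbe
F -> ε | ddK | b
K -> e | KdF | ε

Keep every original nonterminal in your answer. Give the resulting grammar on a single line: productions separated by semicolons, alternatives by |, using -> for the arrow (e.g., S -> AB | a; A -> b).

S -> b | Se | be | FSe | Fbe; F -> b | dd | ddK; K -> d | e | Kd | dF | KdF

Nullable set: {F, K}.
S -> FSe: F nullable, giving FSe | Se.
S -> Fbe: F nullable, giving Fbe | be.
Drop F -> ε.
F -> ddK: K nullable, giving dd | ddK.
Drop K -> ε.
K -> KdF: K, F nullable, giving Kd | KdF | d | dF.
Unchanged (no nullable symbols): S -> b; F -> b; K -> e.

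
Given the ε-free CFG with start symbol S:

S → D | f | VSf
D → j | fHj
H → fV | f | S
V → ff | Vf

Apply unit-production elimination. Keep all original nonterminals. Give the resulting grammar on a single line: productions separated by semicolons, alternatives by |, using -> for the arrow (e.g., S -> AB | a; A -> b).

S -> f | j | VSf | fHj; D -> j | fHj; H -> f | j | fV | VSf | fHj; V -> Vf | ff

Unit productions: H->S, S->D.
Unit pairs (A ⇒* B via units): (H,D), (H,S), (S,D).
S: inherits non-unit rules of {D, S} → VSf | f | fHj | j.
D: inherits non-unit rules of {D} → fHj | j.
H: inherits non-unit rules of {D, H, S} → VSf | f | fHj | fV | j.
V: inherits non-unit rules of {V} → Vf | ff.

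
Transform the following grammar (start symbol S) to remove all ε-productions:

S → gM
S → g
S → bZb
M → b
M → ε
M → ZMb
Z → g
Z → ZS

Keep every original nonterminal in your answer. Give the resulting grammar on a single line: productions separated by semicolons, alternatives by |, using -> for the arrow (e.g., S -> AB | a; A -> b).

Nullable set: {M}.
S -> gM: M nullable, giving g | gM.
Drop M -> ε.
M -> ZMb: M nullable, giving ZMb | Zb.
Unchanged (no nullable symbols): S -> bZb; S -> g; M -> b; Z -> ZS; Z -> g.

S -> g | gM | bZb; M -> b | Zb | ZMb; Z -> g | ZS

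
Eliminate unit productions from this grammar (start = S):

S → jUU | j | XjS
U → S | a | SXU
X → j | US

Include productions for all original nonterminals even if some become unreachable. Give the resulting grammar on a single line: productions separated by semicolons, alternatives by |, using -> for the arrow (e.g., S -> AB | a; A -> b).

S -> j | XjS | jUU; U -> a | j | SXU | XjS | jUU; X -> j | US

Unit productions: U->S.
Unit pairs (A ⇒* B via units): (U,S).
S: inherits non-unit rules of {S} → XjS | j | jUU.
U: inherits non-unit rules of {S, U} → SXU | XjS | a | j | jUU.
X: inherits non-unit rules of {X} → US | j.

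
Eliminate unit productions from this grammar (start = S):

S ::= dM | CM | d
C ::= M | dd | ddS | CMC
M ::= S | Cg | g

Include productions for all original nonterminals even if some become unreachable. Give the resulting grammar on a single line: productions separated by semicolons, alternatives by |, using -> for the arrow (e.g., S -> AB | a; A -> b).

S -> d | CM | dM; C -> d | g | CM | Cg | dM | dd | CMC | ddS; M -> d | g | CM | Cg | dM

Unit productions: C->M, M->S.
Unit pairs (A ⇒* B via units): (C,M), (C,S), (M,S).
S: inherits non-unit rules of {S} → CM | d | dM.
C: inherits non-unit rules of {C, M, S} → CM | CMC | Cg | d | dM | dd | ddS | g.
M: inherits non-unit rules of {M, S} → CM | Cg | d | dM | g.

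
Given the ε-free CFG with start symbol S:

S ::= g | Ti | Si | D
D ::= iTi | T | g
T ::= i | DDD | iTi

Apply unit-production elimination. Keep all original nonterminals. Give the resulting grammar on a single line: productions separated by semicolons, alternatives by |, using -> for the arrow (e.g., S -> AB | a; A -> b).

Unit productions: D->T, S->D.
Unit pairs (A ⇒* B via units): (D,T), (S,D), (S,T).
S: inherits non-unit rules of {D, S, T} → DDD | Si | Ti | g | i | iTi.
D: inherits non-unit rules of {D, T} → DDD | g | i | iTi.
T: inherits non-unit rules of {T} → DDD | i | iTi.

S -> g | i | Si | Ti | DDD | iTi; D -> g | i | DDD | iTi; T -> i | DDD | iTi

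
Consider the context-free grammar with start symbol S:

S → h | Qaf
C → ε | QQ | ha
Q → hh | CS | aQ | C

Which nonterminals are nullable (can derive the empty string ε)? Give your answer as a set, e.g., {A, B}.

{C, Q}

Directly nullable (have an ε-rule): {C}.
Q is nullable via Q -> C (every symbol on the right is already known nullable).
Not nullable: S — each has a terminal in every rule's right-hand side or depends on a non-nullable symbol.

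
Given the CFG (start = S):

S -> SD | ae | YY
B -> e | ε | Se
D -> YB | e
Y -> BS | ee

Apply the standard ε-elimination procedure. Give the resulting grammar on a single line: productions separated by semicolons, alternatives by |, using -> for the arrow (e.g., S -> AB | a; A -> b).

S -> SD | YY | ae; B -> e | Se; D -> Y | e | YB; Y -> S | BS | ee

Nullable set: {B}.
Drop B -> ε.
D -> YB: B nullable, giving Y | YB.
Y -> BS: B nullable, giving BS | S.
Unchanged (no nullable symbols): S -> SD; S -> YY; S -> ae; B -> Se; B -> e; D -> e; Y -> ee.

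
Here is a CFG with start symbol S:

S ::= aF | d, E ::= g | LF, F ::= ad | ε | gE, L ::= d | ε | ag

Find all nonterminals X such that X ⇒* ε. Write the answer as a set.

Directly nullable (have an ε-rule): {F, L}.
E is nullable via E -> LF (every symbol on the right is already known nullable).
Not nullable: S — each has a terminal in every rule's right-hand side or depends on a non-nullable symbol.

{E, F, L}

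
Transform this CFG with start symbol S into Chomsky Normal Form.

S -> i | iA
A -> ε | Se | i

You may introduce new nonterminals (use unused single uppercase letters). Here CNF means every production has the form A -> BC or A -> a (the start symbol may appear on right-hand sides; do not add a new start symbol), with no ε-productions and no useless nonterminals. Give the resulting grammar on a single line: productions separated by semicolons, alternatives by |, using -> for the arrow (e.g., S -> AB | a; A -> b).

S -> i | CA; A -> i | SB; B -> e; C -> i

Nullable: {A}; after ε-elimination: S -> i | iA; A -> i | Se.
No unit productions to eliminate.
TERM: introduce B -> e, C -> i and substitute in every rule of length ≥2.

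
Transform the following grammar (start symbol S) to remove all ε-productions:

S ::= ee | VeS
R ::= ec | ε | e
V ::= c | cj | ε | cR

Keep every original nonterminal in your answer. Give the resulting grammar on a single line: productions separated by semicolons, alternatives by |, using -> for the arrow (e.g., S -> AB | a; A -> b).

Nullable set: {R, V}.
S -> VeS: V nullable, giving VeS | eS.
Drop R -> ε.
Drop V -> ε.
V -> cR: R nullable, giving c | cR.
Unchanged (no nullable symbols): S -> ee; R -> e; R -> ec; V -> c; V -> cj.

S -> eS | ee | VeS; R -> e | ec; V -> c | cR | cj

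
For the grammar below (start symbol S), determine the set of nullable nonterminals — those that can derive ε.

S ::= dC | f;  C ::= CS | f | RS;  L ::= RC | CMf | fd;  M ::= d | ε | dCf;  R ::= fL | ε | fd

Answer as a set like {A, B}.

Directly nullable (have an ε-rule): {M, R}.
Not nullable: C, L, S — each has a terminal in every rule's right-hand side or depends on a non-nullable symbol.

{M, R}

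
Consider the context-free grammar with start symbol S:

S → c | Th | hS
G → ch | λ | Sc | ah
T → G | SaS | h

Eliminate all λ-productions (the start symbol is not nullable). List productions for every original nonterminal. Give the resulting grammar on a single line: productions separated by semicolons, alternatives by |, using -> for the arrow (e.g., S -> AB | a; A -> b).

S -> c | h | Th | hS; G -> Sc | ah | ch; T -> G | h | SaS

Nullable set: {G, T}.
S -> Th: T nullable, giving Th | h.
Drop G -> λ.
T -> G: G nullable, giving G.
Unchanged (no nullable symbols): S -> c; S -> hS; G -> Sc; G -> ah; G -> ch; T -> SaS; T -> h.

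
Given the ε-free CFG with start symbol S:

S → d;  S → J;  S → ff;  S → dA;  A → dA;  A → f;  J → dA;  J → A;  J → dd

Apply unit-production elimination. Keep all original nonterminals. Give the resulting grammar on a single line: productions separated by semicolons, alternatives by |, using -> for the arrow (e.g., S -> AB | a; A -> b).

S -> d | f | dA | dd | ff; A -> f | dA; J -> f | dA | dd

Unit productions: J->A, S->J.
Unit pairs (A ⇒* B via units): (J,A), (S,A), (S,J).
S: inherits non-unit rules of {A, J, S} → d | dA | dd | f | ff.
A: inherits non-unit rules of {A} → dA | f.
J: inherits non-unit rules of {A, J} → dA | dd | f.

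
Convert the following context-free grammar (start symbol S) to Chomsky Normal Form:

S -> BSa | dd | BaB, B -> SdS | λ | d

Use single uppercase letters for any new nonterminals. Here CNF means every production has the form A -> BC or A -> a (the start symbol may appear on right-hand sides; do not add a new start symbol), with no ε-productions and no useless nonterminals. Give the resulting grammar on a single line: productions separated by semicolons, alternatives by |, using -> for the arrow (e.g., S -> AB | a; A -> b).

Nullable: {B}; after ε-elimination: S -> a | Ba | Sa | aB | dd | BSa | BaB; B -> d | SdS.
No unit productions to eliminate.
TERM: introduce C -> a, A -> d and substitute in every rule of length ≥2.
BIN: B -> SAS becomes B -> SD, D -> AS; S -> BCB becomes S -> BE, E -> CB; S -> BSC becomes S -> BF, F -> SC.

S -> a | AA | BC | BE | BF | CB | SC; A -> d; B -> d | SD; C -> a; D -> AS; E -> CB; F -> SC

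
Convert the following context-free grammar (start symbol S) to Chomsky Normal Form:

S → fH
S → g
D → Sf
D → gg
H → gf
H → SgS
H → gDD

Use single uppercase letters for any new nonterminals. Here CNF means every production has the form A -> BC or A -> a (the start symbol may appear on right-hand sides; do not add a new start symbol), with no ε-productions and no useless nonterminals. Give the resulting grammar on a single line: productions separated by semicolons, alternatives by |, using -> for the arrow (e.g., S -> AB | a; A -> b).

No ε-productions.
No unit productions to eliminate.
TERM: introduce A -> f, B -> g and substitute in every rule of length ≥2.
BIN: H -> BDD becomes H -> BC, C -> DD; H -> SBS becomes H -> SE, E -> BS.

S -> g | AH; A -> f; B -> g; C -> DD; D -> BB | SA; E -> BS; H -> BA | BC | SE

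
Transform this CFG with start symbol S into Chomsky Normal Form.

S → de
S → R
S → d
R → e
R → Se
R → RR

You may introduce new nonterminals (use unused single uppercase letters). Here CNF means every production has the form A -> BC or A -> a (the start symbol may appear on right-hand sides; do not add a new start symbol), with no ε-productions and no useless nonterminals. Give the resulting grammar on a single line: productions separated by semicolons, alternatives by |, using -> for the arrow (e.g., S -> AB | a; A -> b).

No ε-productions.
After unit-elimination: S -> d | e | RR | Se | de; R -> e | RR | Se.
TERM: introduce B -> d, A -> e and substitute in every rule of length ≥2.

S -> d | e | BA | RR | SA; A -> e; B -> d; R -> e | RR | SA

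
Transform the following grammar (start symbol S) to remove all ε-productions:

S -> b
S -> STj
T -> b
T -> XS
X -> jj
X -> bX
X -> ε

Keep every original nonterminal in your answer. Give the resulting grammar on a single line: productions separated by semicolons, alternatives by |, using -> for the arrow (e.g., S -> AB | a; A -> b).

Nullable set: {X}.
T -> XS: X nullable, giving S | XS.
Drop X -> ε.
X -> bX: X nullable, giving b | bX.
Unchanged (no nullable symbols): S -> STj; S -> b; T -> b; X -> jj.

S -> b | STj; T -> S | b | XS; X -> b | bX | jj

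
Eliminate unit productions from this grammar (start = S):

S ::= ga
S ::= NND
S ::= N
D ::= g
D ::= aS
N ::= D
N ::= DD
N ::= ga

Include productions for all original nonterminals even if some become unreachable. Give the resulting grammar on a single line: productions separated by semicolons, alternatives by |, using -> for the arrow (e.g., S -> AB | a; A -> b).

Unit productions: N->D, S->N.
Unit pairs (A ⇒* B via units): (N,D), (S,D), (S,N).
S: inherits non-unit rules of {D, N, S} → DD | NND | aS | g | ga.
D: inherits non-unit rules of {D} → aS | g.
N: inherits non-unit rules of {D, N} → DD | aS | g | ga.

S -> g | DD | aS | ga | NND; D -> g | aS; N -> g | DD | aS | ga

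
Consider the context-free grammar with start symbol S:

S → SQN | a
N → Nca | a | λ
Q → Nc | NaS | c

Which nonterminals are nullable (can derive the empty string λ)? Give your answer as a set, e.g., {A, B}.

{N}

Directly nullable (have an ε-rule): {N}.
Not nullable: Q, S — each has a terminal in every rule's right-hand side or depends on a non-nullable symbol.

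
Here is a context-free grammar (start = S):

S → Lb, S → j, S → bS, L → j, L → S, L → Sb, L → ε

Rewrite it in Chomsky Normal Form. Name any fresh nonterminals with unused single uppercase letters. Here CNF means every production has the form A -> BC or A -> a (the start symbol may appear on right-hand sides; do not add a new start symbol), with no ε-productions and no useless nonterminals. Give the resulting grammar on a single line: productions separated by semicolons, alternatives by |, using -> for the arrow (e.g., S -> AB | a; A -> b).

S -> b | j | AS | LA; A -> b; L -> b | j | AS | LA | SA

Nullable: {L}; after ε-elimination: S -> b | j | Lb | bS; L -> S | j | Sb.
After unit-elimination: S -> b | j | Lb | bS; L -> b | j | Lb | Sb | bS.
TERM: introduce A -> b and substitute in every rule of length ≥2.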